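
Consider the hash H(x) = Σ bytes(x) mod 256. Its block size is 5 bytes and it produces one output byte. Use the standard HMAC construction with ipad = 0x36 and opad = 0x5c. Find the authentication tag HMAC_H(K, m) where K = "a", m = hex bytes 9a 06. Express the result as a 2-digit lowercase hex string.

Key "a" = 61 is 1 byte ≤ B = 5; zero-pad to 5 bytes: K' = 61 00 00 00 00.
K' ⊕ ipad = 57 36 36 36 36.  K' ⊕ opad = 3d 5c 5c 5c 5c.
Inner input = (K'⊕ipad) ∥ m = 57 36 36 36 36 ∥ 9a 06.
Inner hash: sum = 87+54+54+54+54+154+6 = 463; mod 256 = 207 → cf.
Outer input = (K'⊕opad) ∥ inner = 3d 5c 5c 5c 5c ∥ cf.
Outer hash (tag): sum = 61+92+92+92+92+207 = 636; mod 256 = 124 → 7c.

7c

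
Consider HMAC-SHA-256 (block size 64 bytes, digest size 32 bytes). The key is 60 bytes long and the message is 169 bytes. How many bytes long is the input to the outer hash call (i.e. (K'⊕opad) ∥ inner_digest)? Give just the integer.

96

Key is 60 ≤ 64 bytes, zero-padded: |K'| = 64.
Outer input = (K'⊕opad) ∥ H(inner) → 64 + 32 = 96 bytes.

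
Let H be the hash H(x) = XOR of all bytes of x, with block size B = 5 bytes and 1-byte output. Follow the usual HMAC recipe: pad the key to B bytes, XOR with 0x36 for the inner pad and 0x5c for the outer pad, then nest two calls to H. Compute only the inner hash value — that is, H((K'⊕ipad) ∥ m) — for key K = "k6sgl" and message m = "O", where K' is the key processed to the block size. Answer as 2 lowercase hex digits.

5c

Key "k6sgl" = 6b 36 73 67 6c is exactly B = 5 bytes: K' = 6b 36 73 67 6c.
K' ⊕ ipad = 5d 00 45 51 5a.
Inner input = 5d 00 45 51 5a ∥ 4f.
Inner hash: XOR 5d⊕00⊕45⊕51⊕5a⊕4f = 5c.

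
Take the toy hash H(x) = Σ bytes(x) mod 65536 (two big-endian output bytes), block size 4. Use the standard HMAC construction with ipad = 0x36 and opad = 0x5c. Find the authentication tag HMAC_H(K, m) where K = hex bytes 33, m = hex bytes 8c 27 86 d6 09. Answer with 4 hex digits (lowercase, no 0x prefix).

0244

Key hex bytes 33 is 1 byte ≤ B = 4; zero-pad to 4 bytes: K' = 33 00 00 00.
K' ⊕ ipad = 05 36 36 36.  K' ⊕ opad = 6f 5c 5c 5c.
Inner input = (K'⊕ipad) ∥ m = 05 36 36 36 ∥ 8c 27 86 d6 09.
Inner hash: sum = 5+54+54+54+140+39+134+214+9 = 703 → 02 bf.
Outer input = (K'⊕opad) ∥ inner = 6f 5c 5c 5c ∥ 02 bf.
Outer hash (tag): sum = 111+92+92+92+2+191 = 580 → 02 44.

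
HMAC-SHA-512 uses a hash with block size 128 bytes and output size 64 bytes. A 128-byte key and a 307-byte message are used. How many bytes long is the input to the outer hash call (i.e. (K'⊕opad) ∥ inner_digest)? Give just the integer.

Key is 128 ≤ 128 bytes, zero-padded: |K'| = 128.
Outer input = (K'⊕opad) ∥ H(inner) → 128 + 64 = 192 bytes.

192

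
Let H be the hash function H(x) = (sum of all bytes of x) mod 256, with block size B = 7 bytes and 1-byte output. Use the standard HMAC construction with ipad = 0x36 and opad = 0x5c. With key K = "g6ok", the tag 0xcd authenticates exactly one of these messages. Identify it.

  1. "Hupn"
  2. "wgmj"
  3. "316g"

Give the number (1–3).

3

Key "g6ok" = 67 36 6f 6b is 4 bytes ≤ B = 7; zero-pad to 7 bytes: K' = 67 36 6f 6b 00 00 00.
K' ⊕ ipad = 51 00 59 5d 36 36 36; K' ⊕ opad = 3b 6a 33 37 5c 5c 5c.
m1: inner = H(51 00 59 5d 36 36 36 48 75 70 6e) = 44; tag = H(3b 6a 33 37 5c 5c 5c 44) = 67
m2: inner = H(51 00 59 5d 36 36 36 77 67 6d 6a) = 5e; tag = H(3b 6a 33 37 5c 5c 5c 5e) = 81
m3: inner = H(51 00 59 5d 36 36 36 33 31 36 67) = aa; tag = H(3b 6a 33 37 5c 5c 5c aa) = cd ← matches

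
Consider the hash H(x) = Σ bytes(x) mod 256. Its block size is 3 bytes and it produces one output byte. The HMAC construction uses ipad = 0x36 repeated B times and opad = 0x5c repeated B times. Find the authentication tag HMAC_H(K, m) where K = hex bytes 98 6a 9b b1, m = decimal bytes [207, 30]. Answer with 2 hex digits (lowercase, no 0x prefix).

Key hex bytes 98 6a 9b b1 is 4 bytes > B = 3, so hash it first: H(key) = 4e, then zero-pad to 3 bytes: K' = 4e 00 00.
K' ⊕ ipad = 78 36 36.  K' ⊕ opad = 12 5c 5c.
Inner input = (K'⊕ipad) ∥ m = 78 36 36 ∥ cf 1e.
Inner hash: sum = 120+54+54+207+30 = 465; mod 256 = 209 → d1.
Outer input = (K'⊕opad) ∥ inner = 12 5c 5c ∥ d1.
Outer hash (tag): sum = 18+92+92+209 = 411; mod 256 = 155 → 9b.

9b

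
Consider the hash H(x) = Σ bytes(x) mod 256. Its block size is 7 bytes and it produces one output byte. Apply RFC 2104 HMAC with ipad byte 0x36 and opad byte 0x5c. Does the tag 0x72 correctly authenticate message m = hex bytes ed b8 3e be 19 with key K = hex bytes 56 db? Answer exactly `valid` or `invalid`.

Key hex bytes 56 db is 2 bytes ≤ B = 7; zero-pad to 7 bytes: K' = 56 db 00 00 00 00 00.
K' ⊕ ipad = 60 ed 36 36 36 36 36; K' ⊕ opad = 0a 87 5c 5c 5c 5c 5c.
Inner hash: sum = 96+237+54+54+54+54+54+237+184+62+190+25 = 1301; mod 256 = 21 → 15.
Outer hash (recomputed tag): sum = 10+135+92+92+92+92+92+21 = 626; mod 256 = 114 → 72.
Recomputed tag = 72; claimed = 72 → match.

valid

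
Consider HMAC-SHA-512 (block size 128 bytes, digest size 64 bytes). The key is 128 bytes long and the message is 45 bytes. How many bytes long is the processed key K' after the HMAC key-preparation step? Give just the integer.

128

Key is 128 ≤ 128 bytes, zero-padded: |K'| = 128.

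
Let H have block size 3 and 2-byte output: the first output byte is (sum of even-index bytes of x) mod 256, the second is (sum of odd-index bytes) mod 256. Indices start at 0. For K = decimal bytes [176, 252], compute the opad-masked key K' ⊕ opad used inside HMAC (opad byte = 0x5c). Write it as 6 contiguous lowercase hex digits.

Key decimal bytes [176, 252] = b0 fc is 2 bytes ≤ B = 3; zero-pad to 3 bytes: K' = b0 fc 00.
XOR each byte with 0x5c: b0⊕5c=ec, fc⊕5c=a0, 00⊕5c=5c.

eca05c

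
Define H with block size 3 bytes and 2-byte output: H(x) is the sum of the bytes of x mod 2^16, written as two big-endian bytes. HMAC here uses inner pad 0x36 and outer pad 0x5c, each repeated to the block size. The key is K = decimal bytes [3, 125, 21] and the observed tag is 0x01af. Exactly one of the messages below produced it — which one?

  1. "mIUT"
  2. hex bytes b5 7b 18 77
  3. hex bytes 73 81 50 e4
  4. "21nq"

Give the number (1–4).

4

Key decimal bytes [3, 125, 21] = 03 7d 15 is exactly B = 3 bytes: K' = 03 7d 15.
K' ⊕ ipad = 35 4b 23; K' ⊕ opad = 5f 21 49.
m1: inner = H(35 4b 23 6d 49 55 54) = 02 02; tag = H(5f 21 49 02 02) = 00cd
m2: inner = H(35 4b 23 b5 7b 18 77) = 02 62; tag = H(5f 21 49 02 62) = 012d
m3: inner = H(35 4b 23 73 81 50 e4) = 02 cb; tag = H(5f 21 49 02 cb) = 0196
m4: inner = H(35 4b 23 32 31 6e 71) = 01 e5; tag = H(5f 21 49 01 e5) = 01af ← matches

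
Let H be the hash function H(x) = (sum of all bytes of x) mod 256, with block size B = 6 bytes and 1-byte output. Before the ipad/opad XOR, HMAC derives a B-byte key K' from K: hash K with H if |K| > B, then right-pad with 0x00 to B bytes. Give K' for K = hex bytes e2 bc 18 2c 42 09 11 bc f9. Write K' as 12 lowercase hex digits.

f30000000000

|K| = 9 > B = 6, so first hash the key.
H(K): sum = 226+188+24+44+66+9+17+188+249 = 1011; mod 256 = 243 → f3.
Zero-pad H(K) = f3 to 6 bytes: K' = f3 00 00 00 00 00.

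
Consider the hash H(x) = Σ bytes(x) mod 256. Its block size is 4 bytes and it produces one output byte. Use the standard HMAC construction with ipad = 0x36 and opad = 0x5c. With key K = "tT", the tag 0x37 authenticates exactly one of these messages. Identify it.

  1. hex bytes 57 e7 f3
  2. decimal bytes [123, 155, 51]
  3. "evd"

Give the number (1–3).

3

Key "tT" = 74 54 is 2 bytes ≤ B = 4; zero-pad to 4 bytes: K' = 74 54 00 00.
K' ⊕ ipad = 42 62 36 36; K' ⊕ opad = 28 08 5c 5c.
m1: inner = H(42 62 36 36 57 e7 f3) = 41; tag = H(28 08 5c 5c 41) = 29
m2: inner = H(42 62 36 36 7b 9b 33) = 59; tag = H(28 08 5c 5c 59) = 41
m3: inner = H(42 62 36 36 65 76 64) = 4f; tag = H(28 08 5c 5c 4f) = 37 ← matches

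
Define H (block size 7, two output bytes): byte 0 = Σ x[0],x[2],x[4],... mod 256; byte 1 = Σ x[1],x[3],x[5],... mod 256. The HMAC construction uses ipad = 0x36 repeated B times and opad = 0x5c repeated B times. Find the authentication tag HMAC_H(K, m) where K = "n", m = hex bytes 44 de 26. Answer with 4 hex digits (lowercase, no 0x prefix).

Key "n" = 6e is 1 byte ≤ B = 7; zero-pad to 7 bytes: K' = 6e 00 00 00 00 00 00.
K' ⊕ ipad = 58 36 36 36 36 36 36.  K' ⊕ opad = 32 5c 5c 5c 5c 5c 5c.
Inner input = (K'⊕ipad) ∥ m = 58 36 36 36 36 36 36 ∥ 44 de 26.
Inner hash: even-index sum = 472 mod 256 = 216; odd-index sum = 268 mod 256 = 12 → d8 0c.
Outer input = (K'⊕opad) ∥ inner = 32 5c 5c 5c 5c 5c 5c ∥ d8 0c.
Outer hash (tag): even-index sum = 338 mod 256 = 82; odd-index sum = 492 mod 256 = 236 → 52 ec.

52ec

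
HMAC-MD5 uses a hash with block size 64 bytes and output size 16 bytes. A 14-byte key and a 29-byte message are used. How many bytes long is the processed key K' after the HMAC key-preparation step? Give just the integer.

Key is 14 ≤ 64 bytes, zero-padded: |K'| = 64.

64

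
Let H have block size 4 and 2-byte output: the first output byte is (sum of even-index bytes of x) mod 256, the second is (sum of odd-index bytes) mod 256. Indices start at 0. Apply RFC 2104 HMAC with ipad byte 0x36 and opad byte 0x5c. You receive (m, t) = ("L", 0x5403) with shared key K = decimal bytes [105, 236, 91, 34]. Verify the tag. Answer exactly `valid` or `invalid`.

Key decimal bytes [105, 236, 91, 34] = 69 ec 5b 22 is exactly B = 4 bytes: K' = 69 ec 5b 22.
K' ⊕ ipad = 5f da 6d 14; K' ⊕ opad = 35 b0 07 7e.
Inner hash: even-index sum = 280 mod 256 = 24; odd-index sum = 238 mod 256 = 238 → 18 ee.
Outer hash (recomputed tag): even-index sum = 84 mod 256 = 84; odd-index sum = 540 mod 256 = 28 → 54 1c.
Recomputed tag = 541c; claimed = 5403 → mismatch.

invalid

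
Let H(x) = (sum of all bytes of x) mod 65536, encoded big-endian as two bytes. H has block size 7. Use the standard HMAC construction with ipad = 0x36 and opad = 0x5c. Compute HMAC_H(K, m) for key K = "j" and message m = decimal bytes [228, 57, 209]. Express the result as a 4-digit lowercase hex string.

Key "j" = 6a is 1 byte ≤ B = 7; zero-pad to 7 bytes: K' = 6a 00 00 00 00 00 00.
K' ⊕ ipad = 5c 36 36 36 36 36 36.  K' ⊕ opad = 36 5c 5c 5c 5c 5c 5c.
Inner input = (K'⊕ipad) ∥ m = 5c 36 36 36 36 36 36 ∥ e4 39 d1.
Inner hash: sum = 92+54+54+54+54+54+54+228+57+209 = 910 → 03 8e.
Outer input = (K'⊕opad) ∥ inner = 36 5c 5c 5c 5c 5c 5c ∥ 03 8e.
Outer hash (tag): sum = 54+92+92+92+92+92+92+3+142 = 751 → 02 ef.

02ef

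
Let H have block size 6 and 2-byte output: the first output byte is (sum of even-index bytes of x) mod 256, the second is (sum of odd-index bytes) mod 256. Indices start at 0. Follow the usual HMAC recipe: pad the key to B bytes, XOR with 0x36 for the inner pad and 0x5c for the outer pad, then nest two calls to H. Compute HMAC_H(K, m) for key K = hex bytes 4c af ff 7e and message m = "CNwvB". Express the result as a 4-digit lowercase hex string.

844c

Key hex bytes 4c af ff 7e is 4 bytes ≤ B = 6; zero-pad to 6 bytes: K' = 4c af ff 7e 00 00.
K' ⊕ ipad = 7a 99 c9 48 36 36.  K' ⊕ opad = 10 f3 a3 22 5c 5c.
Inner input = (K'⊕ipad) ∥ m = 7a 99 c9 48 36 36 ∥ 43 4e 77 76 42.
Inner hash: even-index sum = 629 mod 256 = 117; odd-index sum = 475 mod 256 = 219 → 75 db.
Outer input = (K'⊕opad) ∥ inner = 10 f3 a3 22 5c 5c ∥ 75 db.
Outer hash (tag): even-index sum = 388 mod 256 = 132; odd-index sum = 588 mod 256 = 76 → 84 4c.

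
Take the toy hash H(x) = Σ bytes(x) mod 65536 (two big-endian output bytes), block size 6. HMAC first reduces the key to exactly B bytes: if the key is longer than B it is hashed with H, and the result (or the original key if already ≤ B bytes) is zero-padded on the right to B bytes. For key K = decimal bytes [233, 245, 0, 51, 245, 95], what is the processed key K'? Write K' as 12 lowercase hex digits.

Key decimal bytes [233, 245, 0, 51, 245, 95] = e9 f5 00 33 f5 5f is exactly B = 6 bytes: K' = e9 f5 00 33 f5 5f.

e9f50033f55f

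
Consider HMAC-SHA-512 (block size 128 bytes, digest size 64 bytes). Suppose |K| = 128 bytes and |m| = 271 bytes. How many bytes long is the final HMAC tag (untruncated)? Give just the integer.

The tag is one SHA-512 digest: 64 bytes.

64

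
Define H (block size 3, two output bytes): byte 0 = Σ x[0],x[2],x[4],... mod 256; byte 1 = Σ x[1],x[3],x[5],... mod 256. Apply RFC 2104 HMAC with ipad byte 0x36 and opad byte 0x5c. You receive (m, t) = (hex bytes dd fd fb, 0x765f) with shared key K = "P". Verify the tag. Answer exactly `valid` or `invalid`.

invalid

Key "P" = 50 is 1 byte ≤ B = 3; zero-pad to 3 bytes: K' = 50 00 00.
K' ⊕ ipad = 66 36 36; K' ⊕ opad = 0c 5c 5c.
Inner hash: even-index sum = 409 mod 256 = 153; odd-index sum = 526 mod 256 = 14 → 99 0e.
Outer hash (recomputed tag): even-index sum = 118 mod 256 = 118; odd-index sum = 245 mod 256 = 245 → 76 f5.
Recomputed tag = 76f5; claimed = 765f → mismatch.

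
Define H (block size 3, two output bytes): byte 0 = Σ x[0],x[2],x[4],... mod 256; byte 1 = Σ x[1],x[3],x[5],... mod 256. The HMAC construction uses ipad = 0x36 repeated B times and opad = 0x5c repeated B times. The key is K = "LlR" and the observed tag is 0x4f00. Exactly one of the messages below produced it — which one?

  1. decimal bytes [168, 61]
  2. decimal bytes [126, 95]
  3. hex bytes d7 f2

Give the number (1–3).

Key "LlR" = 4c 6c 52 is exactly B = 3 bytes: K' = 4c 6c 52.
K' ⊕ ipad = 7a 5a 64; K' ⊕ opad = 10 30 0e.
m1: inner = H(7a 5a 64 a8 3d) = 1b 02; tag = H(10 30 0e 1b 02) = 204b
m2: inner = H(7a 5a 64 7e 5f) = 3d d8; tag = H(10 30 0e 3d d8) = f66d
m3: inner = H(7a 5a 64 d7 f2) = d0 31; tag = H(10 30 0e d0 31) = 4f00 ← matches

3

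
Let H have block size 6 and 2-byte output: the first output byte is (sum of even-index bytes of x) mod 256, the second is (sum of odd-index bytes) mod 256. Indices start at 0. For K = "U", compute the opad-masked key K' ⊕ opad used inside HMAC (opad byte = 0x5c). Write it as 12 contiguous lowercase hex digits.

095c5c5c5c5c

Key "U" = 55 is 1 byte ≤ B = 6; zero-pad to 6 bytes: K' = 55 00 00 00 00 00.
XOR each byte with 0x5c: 55⊕5c=09, 00⊕5c=5c, 00⊕5c=5c, 00⊕5c=5c, 00⊕5c=5c, 00⊕5c=5c.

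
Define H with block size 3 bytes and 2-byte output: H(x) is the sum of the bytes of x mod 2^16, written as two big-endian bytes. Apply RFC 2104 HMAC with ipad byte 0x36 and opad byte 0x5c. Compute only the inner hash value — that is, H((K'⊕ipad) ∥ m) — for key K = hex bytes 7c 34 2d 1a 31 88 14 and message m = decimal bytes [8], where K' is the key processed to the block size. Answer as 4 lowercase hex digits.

Key hex bytes 7c 34 2d 1a 31 88 14 is 7 bytes > B = 3, so hash it first: H(key) = 01 c4, then zero-pad to 3 bytes: K' = 01 c4 00.
K' ⊕ ipad = 37 f2 36.
Inner input = 37 f2 36 ∥ 08.
Inner hash: sum = 55+242+54+8 = 359 → 01 67.

0167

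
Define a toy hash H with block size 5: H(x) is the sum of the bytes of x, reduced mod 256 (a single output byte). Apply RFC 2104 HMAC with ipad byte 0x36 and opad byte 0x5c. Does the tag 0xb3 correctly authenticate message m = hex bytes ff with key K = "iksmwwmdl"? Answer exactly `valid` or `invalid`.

Key "iksmwwmdl" = 69 6b 73 6d 77 77 6d 64 6c is 9 bytes > B = 5, so hash it first: H(key) = df, then zero-pad to 5 bytes: K' = df 00 00 00 00.
K' ⊕ ipad = e9 36 36 36 36; K' ⊕ opad = 83 5c 5c 5c 5c.
Inner hash: sum = 233+54+54+54+54+255 = 704; mod 256 = 192 → c0.
Outer hash (recomputed tag): sum = 131+92+92+92+92+192 = 691; mod 256 = 179 → b3.
Recomputed tag = b3; claimed = b3 → match.

valid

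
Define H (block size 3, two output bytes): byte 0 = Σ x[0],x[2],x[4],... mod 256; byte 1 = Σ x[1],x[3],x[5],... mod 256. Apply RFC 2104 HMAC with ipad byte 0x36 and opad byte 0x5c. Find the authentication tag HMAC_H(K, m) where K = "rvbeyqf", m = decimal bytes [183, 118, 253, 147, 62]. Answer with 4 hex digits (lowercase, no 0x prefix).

b7d4

Key "rvbeyqf" = 72 76 62 65 79 71 66 is 7 bytes > B = 3, so hash it first: H(key) = b3 4c, then zero-pad to 3 bytes: K' = b3 4c 00.
K' ⊕ ipad = 85 7a 36.  K' ⊕ opad = ef 10 5c.
Inner input = (K'⊕ipad) ∥ m = 85 7a 36 ∥ b7 76 fd 93 3e.
Inner hash: even-index sum = 452 mod 256 = 196; odd-index sum = 620 mod 256 = 108 → c4 6c.
Outer input = (K'⊕opad) ∥ inner = ef 10 5c ∥ c4 6c.
Outer hash (tag): even-index sum = 439 mod 256 = 183; odd-index sum = 212 mod 256 = 212 → b7 d4.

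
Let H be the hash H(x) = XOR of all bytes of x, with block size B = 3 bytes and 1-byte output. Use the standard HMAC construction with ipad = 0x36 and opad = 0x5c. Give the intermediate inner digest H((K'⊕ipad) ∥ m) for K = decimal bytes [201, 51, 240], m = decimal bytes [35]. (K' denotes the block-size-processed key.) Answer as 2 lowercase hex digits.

1f

Key decimal bytes [201, 51, 240] = c9 33 f0 is exactly B = 3 bytes: K' = c9 33 f0.
K' ⊕ ipad = ff 05 c6.
Inner input = ff 05 c6 ∥ 23.
Inner hash: XOR ff⊕05⊕c6⊕23 = 1f.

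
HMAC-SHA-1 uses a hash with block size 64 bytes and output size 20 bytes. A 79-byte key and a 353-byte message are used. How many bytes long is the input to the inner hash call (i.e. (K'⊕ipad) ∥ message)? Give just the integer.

Key is 79 > 64 bytes, so it is hashed to 20 bytes then zero-padded to 64: |K'| = 64.
Inner input = (K'⊕ipad) ∥ m → 64 + 353 = 417 bytes.

417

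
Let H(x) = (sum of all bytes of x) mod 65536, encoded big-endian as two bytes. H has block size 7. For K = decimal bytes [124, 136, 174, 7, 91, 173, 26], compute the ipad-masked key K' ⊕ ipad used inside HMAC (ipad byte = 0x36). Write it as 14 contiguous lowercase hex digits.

Key decimal bytes [124, 136, 174, 7, 91, 173, 26] = 7c 88 ae 07 5b ad 1a is exactly B = 7 bytes: K' = 7c 88 ae 07 5b ad 1a.
XOR each byte with 0x36: 7c⊕36=4a, 88⊕36=be, ae⊕36=98, 07⊕36=31, 5b⊕36=6d, ad⊕36=9b, 1a⊕36=2c.

4abe98316d9b2c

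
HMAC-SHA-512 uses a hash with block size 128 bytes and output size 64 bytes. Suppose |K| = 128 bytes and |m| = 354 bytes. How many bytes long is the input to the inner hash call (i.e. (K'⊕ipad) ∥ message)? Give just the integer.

482

Key is 128 ≤ 128 bytes, zero-padded: |K'| = 128.
Inner input = (K'⊕ipad) ∥ m → 128 + 354 = 482 bytes.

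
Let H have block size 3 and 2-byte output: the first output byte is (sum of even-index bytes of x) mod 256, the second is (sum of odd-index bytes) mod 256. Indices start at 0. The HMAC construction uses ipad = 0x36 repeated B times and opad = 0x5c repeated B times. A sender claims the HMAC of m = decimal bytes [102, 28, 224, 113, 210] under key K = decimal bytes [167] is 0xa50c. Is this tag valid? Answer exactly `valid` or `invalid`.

Key decimal bytes [167] = a7 is 1 byte ≤ B = 3; zero-pad to 3 bytes: K' = a7 00 00.
K' ⊕ ipad = 91 36 36; K' ⊕ opad = fb 5c 5c.
Inner hash: even-index sum = 340 mod 256 = 84; odd-index sum = 590 mod 256 = 78 → 54 4e.
Outer hash (recomputed tag): even-index sum = 421 mod 256 = 165; odd-index sum = 176 mod 256 = 176 → a5 b0.
Recomputed tag = a5b0; claimed = a50c → mismatch.

invalid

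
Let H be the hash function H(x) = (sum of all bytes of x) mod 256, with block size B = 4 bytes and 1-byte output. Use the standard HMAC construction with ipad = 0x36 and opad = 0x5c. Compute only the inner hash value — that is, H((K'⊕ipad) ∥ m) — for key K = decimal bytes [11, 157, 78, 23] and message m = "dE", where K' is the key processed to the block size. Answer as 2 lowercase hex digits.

2a

Key decimal bytes [11, 157, 78, 23] = 0b 9d 4e 17 is exactly B = 4 bytes: K' = 0b 9d 4e 17.
K' ⊕ ipad = 3d ab 78 21.
Inner input = 3d ab 78 21 ∥ 64 45.
Inner hash: sum = 61+171+120+33+100+69 = 554; mod 256 = 42 → 2a.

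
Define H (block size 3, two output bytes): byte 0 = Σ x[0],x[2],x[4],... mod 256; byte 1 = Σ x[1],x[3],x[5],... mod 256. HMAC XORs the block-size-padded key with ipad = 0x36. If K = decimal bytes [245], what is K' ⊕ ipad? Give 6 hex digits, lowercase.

c33636

Key decimal bytes [245] = f5 is 1 byte ≤ B = 3; zero-pad to 3 bytes: K' = f5 00 00.
XOR each byte with 0x36: f5⊕36=c3, 00⊕36=36, 00⊕36=36.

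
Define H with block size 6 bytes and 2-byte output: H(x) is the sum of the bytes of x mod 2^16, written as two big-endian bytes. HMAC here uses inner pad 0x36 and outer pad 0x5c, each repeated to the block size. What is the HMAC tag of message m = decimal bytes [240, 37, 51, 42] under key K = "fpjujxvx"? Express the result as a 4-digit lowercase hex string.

Key "fpjujxvx" = 66 70 6a 75 6a 78 76 78 is 8 bytes > B = 6, so hash it first: H(key) = 03 85, then zero-pad to 6 bytes: K' = 03 85 00 00 00 00.
K' ⊕ ipad = 35 b3 36 36 36 36.  K' ⊕ opad = 5f d9 5c 5c 5c 5c.
Inner input = (K'⊕ipad) ∥ m = 35 b3 36 36 36 36 ∥ f0 25 33 2a.
Inner hash: sum = 53+179+54+54+54+54+240+37+51+42 = 818 → 03 32.
Outer input = (K'⊕opad) ∥ inner = 5f d9 5c 5c 5c 5c ∥ 03 32.
Outer hash (tag): sum = 95+217+92+92+92+92+3+50 = 733 → 02 dd.

02dd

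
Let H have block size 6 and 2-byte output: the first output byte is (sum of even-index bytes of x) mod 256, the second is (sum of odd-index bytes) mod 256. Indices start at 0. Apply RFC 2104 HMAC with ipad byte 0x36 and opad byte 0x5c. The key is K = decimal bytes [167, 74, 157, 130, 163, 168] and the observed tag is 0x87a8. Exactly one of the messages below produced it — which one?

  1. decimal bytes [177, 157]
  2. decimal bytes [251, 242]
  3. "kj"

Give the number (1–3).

Key decimal bytes [167, 74, 157, 130, 163, 168] = a7 4a 9d 82 a3 a8 is exactly B = 6 bytes: K' = a7 4a 9d 82 a3 a8.
K' ⊕ ipad = 91 7c ab b4 95 9e; K' ⊕ opad = fb 16 c1 de ff f4.
m1: inner = H(91 7c ab b4 95 9e b1 9d) = 82 6b; tag = H(fb 16 c1 de ff f4 82 6b) = 3d53
m2: inner = H(91 7c ab b4 95 9e fb f2) = cc c0; tag = H(fb 16 c1 de ff f4 cc c0) = 87a8 ← matches
m3: inner = H(91 7c ab b4 95 9e 6b 6a) = 3c 38; tag = H(fb 16 c1 de ff f4 3c 38) = f720

2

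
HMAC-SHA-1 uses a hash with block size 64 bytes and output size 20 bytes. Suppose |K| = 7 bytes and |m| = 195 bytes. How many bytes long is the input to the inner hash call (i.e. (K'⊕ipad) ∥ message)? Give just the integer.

Key is 7 ≤ 64 bytes, zero-padded: |K'| = 64.
Inner input = (K'⊕ipad) ∥ m → 64 + 195 = 259 bytes.

259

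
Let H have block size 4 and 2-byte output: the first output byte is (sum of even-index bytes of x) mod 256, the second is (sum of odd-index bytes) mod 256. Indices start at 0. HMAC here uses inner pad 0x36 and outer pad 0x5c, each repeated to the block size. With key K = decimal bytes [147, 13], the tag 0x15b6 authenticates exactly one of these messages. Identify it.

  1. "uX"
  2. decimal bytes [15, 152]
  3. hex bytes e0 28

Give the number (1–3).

Key decimal bytes [147, 13] = 93 0d is 2 bytes ≤ B = 4; zero-pad to 4 bytes: K' = 93 0d 00 00.
K' ⊕ ipad = a5 3b 36 36; K' ⊕ opad = cf 51 5c 5c.
m1: inner = H(a5 3b 36 36 75 58) = 50 c9; tag = H(cf 51 5c 5c 50 c9) = 7b76
m2: inner = H(a5 3b 36 36 0f 98) = ea 09; tag = H(cf 51 5c 5c ea 09) = 15b6 ← matches
m3: inner = H(a5 3b 36 36 e0 28) = bb 99; tag = H(cf 51 5c 5c bb 99) = e646

2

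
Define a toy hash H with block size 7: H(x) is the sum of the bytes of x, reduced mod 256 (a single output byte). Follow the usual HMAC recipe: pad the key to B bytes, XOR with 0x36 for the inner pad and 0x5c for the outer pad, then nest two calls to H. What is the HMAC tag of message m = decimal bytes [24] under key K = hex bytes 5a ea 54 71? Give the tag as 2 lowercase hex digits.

b0

Key hex bytes 5a ea 54 71 is 4 bytes ≤ B = 7; zero-pad to 7 bytes: K' = 5a ea 54 71 00 00 00.
K' ⊕ ipad = 6c dc 62 47 36 36 36.  K' ⊕ opad = 06 b6 08 2d 5c 5c 5c.
Inner input = (K'⊕ipad) ∥ m = 6c dc 62 47 36 36 36 ∥ 18.
Inner hash: sum = 108+220+98+71+54+54+54+24 = 683; mod 256 = 171 → ab.
Outer input = (K'⊕opad) ∥ inner = 06 b6 08 2d 5c 5c 5c ∥ ab.
Outer hash (tag): sum = 6+182+8+45+92+92+92+171 = 688; mod 256 = 176 → b0.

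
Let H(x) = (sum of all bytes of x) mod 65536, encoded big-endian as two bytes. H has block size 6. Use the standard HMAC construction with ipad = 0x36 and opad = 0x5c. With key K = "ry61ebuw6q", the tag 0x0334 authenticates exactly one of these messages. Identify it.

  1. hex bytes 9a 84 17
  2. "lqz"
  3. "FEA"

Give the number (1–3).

Key "ry61ebuw6q" = 72 79 36 31 65 62 75 77 36 71 is 10 bytes > B = 6, so hash it first: H(key) = 03 ac, then zero-pad to 6 bytes: K' = 03 ac 00 00 00 00.
K' ⊕ ipad = 35 9a 36 36 36 36; K' ⊕ opad = 5f f0 5c 5c 5c 5c.
m1: inner = H(35 9a 36 36 36 36 9a 84 17) = 02 dc; tag = H(5f f0 5c 5c 5c 5c 02 dc) = 039d
m2: inner = H(35 9a 36 36 36 36 6c 71 7a) = 02 fe; tag = H(5f f0 5c 5c 5c 5c 02 fe) = 03bf
m3: inner = H(35 9a 36 36 36 36 46 45 41) = 02 73; tag = H(5f f0 5c 5c 5c 5c 02 73) = 0334 ← matches

3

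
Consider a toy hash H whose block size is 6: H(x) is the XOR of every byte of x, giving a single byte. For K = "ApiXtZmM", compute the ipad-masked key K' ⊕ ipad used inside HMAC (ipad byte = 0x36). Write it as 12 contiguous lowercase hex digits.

Key "ApiXtZmM" = 41 70 69 58 74 5a 6d 4d is 8 bytes > B = 6, so hash it first: H(key) = 0e, then zero-pad to 6 bytes: K' = 0e 00 00 00 00 00.
XOR each byte with 0x36: 0e⊕36=38, 00⊕36=36, 00⊕36=36, 00⊕36=36, 00⊕36=36, 00⊕36=36.

383636363636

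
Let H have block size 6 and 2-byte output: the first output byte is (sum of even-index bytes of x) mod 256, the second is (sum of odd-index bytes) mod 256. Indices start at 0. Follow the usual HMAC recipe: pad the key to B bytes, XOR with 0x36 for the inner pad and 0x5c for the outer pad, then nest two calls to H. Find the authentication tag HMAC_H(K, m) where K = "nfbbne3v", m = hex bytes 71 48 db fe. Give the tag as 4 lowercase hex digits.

e4fe

Key "nfbbne3v" = 6e 66 62 62 6e 65 33 76 is 8 bytes > B = 6, so hash it first: H(key) = 71 a3, then zero-pad to 6 bytes: K' = 71 a3 00 00 00 00.
K' ⊕ ipad = 47 95 36 36 36 36.  K' ⊕ opad = 2d ff 5c 5c 5c 5c.
Inner input = (K'⊕ipad) ∥ m = 47 95 36 36 36 36 ∥ 71 48 db fe.
Inner hash: even-index sum = 511 mod 256 = 255; odd-index sum = 583 mod 256 = 71 → ff 47.
Outer input = (K'⊕opad) ∥ inner = 2d ff 5c 5c 5c 5c ∥ ff 47.
Outer hash (tag): even-index sum = 484 mod 256 = 228; odd-index sum = 510 mod 256 = 254 → e4 fe.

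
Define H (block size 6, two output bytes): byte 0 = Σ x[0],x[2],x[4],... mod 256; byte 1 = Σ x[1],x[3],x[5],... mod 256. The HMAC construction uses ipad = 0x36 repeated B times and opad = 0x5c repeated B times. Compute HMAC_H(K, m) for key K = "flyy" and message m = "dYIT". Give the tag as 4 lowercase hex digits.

3d3d

Key "flyy" = 66 6c 79 79 is 4 bytes ≤ B = 6; zero-pad to 6 bytes: K' = 66 6c 79 79 00 00.
K' ⊕ ipad = 50 5a 4f 4f 36 36.  K' ⊕ opad = 3a 30 25 25 5c 5c.
Inner input = (K'⊕ipad) ∥ m = 50 5a 4f 4f 36 36 ∥ 64 59 49 54.
Inner hash: even-index sum = 386 mod 256 = 130; odd-index sum = 396 mod 256 = 140 → 82 8c.
Outer input = (K'⊕opad) ∥ inner = 3a 30 25 25 5c 5c ∥ 82 8c.
Outer hash (tag): even-index sum = 317 mod 256 = 61; odd-index sum = 317 mod 256 = 61 → 3d 3d.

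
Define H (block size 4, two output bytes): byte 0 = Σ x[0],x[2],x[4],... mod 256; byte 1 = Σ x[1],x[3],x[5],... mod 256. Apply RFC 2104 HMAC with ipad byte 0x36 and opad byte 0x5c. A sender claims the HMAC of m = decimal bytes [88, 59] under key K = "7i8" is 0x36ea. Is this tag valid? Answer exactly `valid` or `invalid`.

invalid

Key "7i8" = 37 69 38 is 3 bytes ≤ B = 4; zero-pad to 4 bytes: K' = 37 69 38 00.
K' ⊕ ipad = 01 5f 0e 36; K' ⊕ opad = 6b 35 64 5c.
Inner hash: even-index sum = 103 mod 256 = 103; odd-index sum = 208 mod 256 = 208 → 67 d0.
Outer hash (recomputed tag): even-index sum = 310 mod 256 = 54; odd-index sum = 353 mod 256 = 97 → 36 61.
Recomputed tag = 3661; claimed = 36ea → mismatch.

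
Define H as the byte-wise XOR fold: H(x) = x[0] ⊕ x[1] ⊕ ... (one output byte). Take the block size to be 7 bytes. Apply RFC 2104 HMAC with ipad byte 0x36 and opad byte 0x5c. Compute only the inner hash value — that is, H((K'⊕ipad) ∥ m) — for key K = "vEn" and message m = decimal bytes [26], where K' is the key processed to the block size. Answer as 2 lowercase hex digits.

Key "vEn" = 76 45 6e is 3 bytes ≤ B = 7; zero-pad to 7 bytes: K' = 76 45 6e 00 00 00 00.
K' ⊕ ipad = 40 73 58 36 36 36 36.
Inner input = 40 73 58 36 36 36 36 ∥ 1a.
Inner hash: XOR 40⊕73⊕58⊕36⊕36⊕36⊕36⊕1a = 71.

71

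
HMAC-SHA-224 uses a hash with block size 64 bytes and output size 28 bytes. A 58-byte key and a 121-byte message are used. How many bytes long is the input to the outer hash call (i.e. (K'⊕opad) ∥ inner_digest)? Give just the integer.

92

Key is 58 ≤ 64 bytes, zero-padded: |K'| = 64.
Outer input = (K'⊕opad) ∥ H(inner) → 64 + 28 = 92 bytes.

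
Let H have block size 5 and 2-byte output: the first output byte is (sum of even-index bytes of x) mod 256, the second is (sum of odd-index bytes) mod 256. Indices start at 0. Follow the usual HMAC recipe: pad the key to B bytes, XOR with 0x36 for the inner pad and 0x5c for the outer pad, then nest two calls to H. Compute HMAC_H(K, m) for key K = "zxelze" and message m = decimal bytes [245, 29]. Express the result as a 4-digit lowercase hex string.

6769

Key "zxelze" = 7a 78 65 6c 7a 65 is 6 bytes > B = 5, so hash it first: H(key) = 59 49, then zero-pad to 5 bytes: K' = 59 49 00 00 00.
K' ⊕ ipad = 6f 7f 36 36 36.  K' ⊕ opad = 05 15 5c 5c 5c.
Inner input = (K'⊕ipad) ∥ m = 6f 7f 36 36 36 ∥ f5 1d.
Inner hash: even-index sum = 248 mod 256 = 248; odd-index sum = 426 mod 256 = 170 → f8 aa.
Outer input = (K'⊕opad) ∥ inner = 05 15 5c 5c 5c ∥ f8 aa.
Outer hash (tag): even-index sum = 359 mod 256 = 103; odd-index sum = 361 mod 256 = 105 → 67 69.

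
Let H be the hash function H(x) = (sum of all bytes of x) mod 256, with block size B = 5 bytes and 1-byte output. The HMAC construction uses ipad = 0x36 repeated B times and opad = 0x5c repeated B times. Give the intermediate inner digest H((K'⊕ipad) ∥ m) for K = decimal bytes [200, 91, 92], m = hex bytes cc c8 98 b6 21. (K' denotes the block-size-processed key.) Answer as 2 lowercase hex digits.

Key decimal bytes [200, 91, 92] = c8 5b 5c is 3 bytes ≤ B = 5; zero-pad to 5 bytes: K' = c8 5b 5c 00 00.
K' ⊕ ipad = fe 6d 6a 36 36.
Inner input = fe 6d 6a 36 36 ∥ cc c8 98 b6 21.
Inner hash: sum = 254+109+106+54+54+204+200+152+182+33 = 1348; mod 256 = 68 → 44.

44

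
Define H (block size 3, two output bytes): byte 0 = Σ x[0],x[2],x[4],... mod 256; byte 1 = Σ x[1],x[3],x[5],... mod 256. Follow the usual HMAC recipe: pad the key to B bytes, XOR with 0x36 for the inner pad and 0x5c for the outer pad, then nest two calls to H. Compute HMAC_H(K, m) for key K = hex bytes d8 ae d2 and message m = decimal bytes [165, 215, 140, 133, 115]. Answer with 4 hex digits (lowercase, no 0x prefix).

Key hex bytes d8 ae d2 is exactly B = 3 bytes: K' = d8 ae d2.
K' ⊕ ipad = ee 98 e4.  K' ⊕ opad = 84 f2 8e.
Inner input = (K'⊕ipad) ∥ m = ee 98 e4 ∥ a5 d7 8c 85 73.
Inner hash: even-index sum = 814 mod 256 = 46; odd-index sum = 572 mod 256 = 60 → 2e 3c.
Outer input = (K'⊕opad) ∥ inner = 84 f2 8e ∥ 2e 3c.
Outer hash (tag): even-index sum = 334 mod 256 = 78; odd-index sum = 288 mod 256 = 32 → 4e 20.

4e20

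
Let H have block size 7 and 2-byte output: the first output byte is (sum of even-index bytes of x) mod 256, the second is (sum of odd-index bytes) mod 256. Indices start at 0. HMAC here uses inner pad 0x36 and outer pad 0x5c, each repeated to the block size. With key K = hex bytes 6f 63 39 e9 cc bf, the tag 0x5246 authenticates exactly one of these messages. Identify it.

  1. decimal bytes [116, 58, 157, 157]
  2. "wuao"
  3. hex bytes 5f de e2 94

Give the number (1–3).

1

Key hex bytes 6f 63 39 e9 cc bf is 6 bytes ≤ B = 7; zero-pad to 7 bytes: K' = 6f 63 39 e9 cc bf 00.
K' ⊕ ipad = 59 55 0f df fa 89 36; K' ⊕ opad = 33 3f 65 b5 90 e3 5c.
m1: inner = H(59 55 0f df fa 89 36 74 3a 9d 9d) = 6f ce; tag = H(33 3f 65 b5 90 e3 5c 6f ce) = 5246 ← matches
m2: inner = H(59 55 0f df fa 89 36 77 75 61 6f) = 7c 95; tag = H(33 3f 65 b5 90 e3 5c 7c 95) = 1953
m3: inner = H(59 55 0f df fa 89 36 5f de e2 94) = 0a fe; tag = H(33 3f 65 b5 90 e3 5c 0a fe) = 82e1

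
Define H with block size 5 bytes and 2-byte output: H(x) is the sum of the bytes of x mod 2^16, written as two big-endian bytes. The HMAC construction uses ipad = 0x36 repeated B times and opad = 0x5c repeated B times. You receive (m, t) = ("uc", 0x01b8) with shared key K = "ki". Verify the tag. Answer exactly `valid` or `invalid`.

Key "ki" = 6b 69 is 2 bytes ≤ B = 5; zero-pad to 5 bytes: K' = 6b 69 00 00 00.
K' ⊕ ipad = 5d 5f 36 36 36; K' ⊕ opad = 37 35 5c 5c 5c.
Inner hash: sum = 93+95+54+54+54+117+99 = 566 → 02 36.
Outer hash (recomputed tag): sum = 55+53+92+92+92+2+54 = 440 → 01 b8.
Recomputed tag = 01b8; claimed = 01b8 → match.

valid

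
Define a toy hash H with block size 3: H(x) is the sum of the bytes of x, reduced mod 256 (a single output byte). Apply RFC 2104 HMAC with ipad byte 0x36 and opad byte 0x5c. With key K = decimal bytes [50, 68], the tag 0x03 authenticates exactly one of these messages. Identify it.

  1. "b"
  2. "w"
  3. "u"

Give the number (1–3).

3

Key decimal bytes [50, 68] = 32 44 is 2 bytes ≤ B = 3; zero-pad to 3 bytes: K' = 32 44 00.
K' ⊕ ipad = 04 72 36; K' ⊕ opad = 6e 18 5c.
m1: inner = H(04 72 36 62) = 0e; tag = H(6e 18 5c 0e) = f0
m2: inner = H(04 72 36 77) = 23; tag = H(6e 18 5c 23) = 05
m3: inner = H(04 72 36 75) = 21; tag = H(6e 18 5c 21) = 03 ← matches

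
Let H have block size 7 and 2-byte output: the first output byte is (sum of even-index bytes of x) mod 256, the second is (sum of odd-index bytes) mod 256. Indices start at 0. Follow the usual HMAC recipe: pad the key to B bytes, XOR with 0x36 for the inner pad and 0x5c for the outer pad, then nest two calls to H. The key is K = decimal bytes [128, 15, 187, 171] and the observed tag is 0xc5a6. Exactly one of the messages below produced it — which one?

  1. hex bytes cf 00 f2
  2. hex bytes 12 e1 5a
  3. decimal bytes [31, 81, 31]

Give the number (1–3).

3

Key decimal bytes [128, 15, 187, 171] = 80 0f bb ab is 4 bytes ≤ B = 7; zero-pad to 7 bytes: K' = 80 0f bb ab 00 00 00.
K' ⊕ ipad = b6 39 8d 9d 36 36 36; K' ⊕ opad = dc 53 e7 f7 5c 5c 5c.
m1: inner = H(b6 39 8d 9d 36 36 36 cf 00 f2) = af cd; tag = H(dc 53 e7 f7 5c 5c 5c af cd) = 4855
m2: inner = H(b6 39 8d 9d 36 36 36 12 e1 5a) = 90 78; tag = H(dc 53 e7 f7 5c 5c 5c 90 78) = f336
m3: inner = H(b6 39 8d 9d 36 36 36 1f 51 1f) = 00 4a; tag = H(dc 53 e7 f7 5c 5c 5c 00 4a) = c5a6 ← matches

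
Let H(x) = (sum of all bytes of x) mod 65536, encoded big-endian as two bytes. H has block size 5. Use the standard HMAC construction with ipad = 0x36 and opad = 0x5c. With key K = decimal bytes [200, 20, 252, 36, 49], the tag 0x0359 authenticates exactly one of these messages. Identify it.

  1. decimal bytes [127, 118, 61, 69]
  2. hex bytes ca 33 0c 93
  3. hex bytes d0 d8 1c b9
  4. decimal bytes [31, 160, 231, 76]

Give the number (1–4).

Key decimal bytes [200, 20, 252, 36, 49] = c8 14 fc 24 31 is exactly B = 5 bytes: K' = c8 14 fc 24 31.
K' ⊕ ipad = fe 22 ca 12 07; K' ⊕ opad = 94 48 a0 78 6d.
m1: inner = H(fe 22 ca 12 07 7f 76 3d 45) = 03 7a; tag = H(94 48 a0 78 6d 03 7a) = 02de
m2: inner = H(fe 22 ca 12 07 ca 33 0c 93) = 03 9f; tag = H(94 48 a0 78 6d 03 9f) = 0303
m3: inner = H(fe 22 ca 12 07 d0 d8 1c b9) = 04 80; tag = H(94 48 a0 78 6d 04 80) = 02e5
m4: inner = H(fe 22 ca 12 07 1f a0 e7 4c) = 03 f5; tag = H(94 48 a0 78 6d 03 f5) = 0359 ← matches

4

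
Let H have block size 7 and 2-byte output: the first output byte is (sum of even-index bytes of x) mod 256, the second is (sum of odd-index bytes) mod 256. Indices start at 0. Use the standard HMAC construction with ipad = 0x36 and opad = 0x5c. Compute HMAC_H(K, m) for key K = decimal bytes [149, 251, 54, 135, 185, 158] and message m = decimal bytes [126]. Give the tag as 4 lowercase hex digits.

18ac

Key decimal bytes [149, 251, 54, 135, 185, 158] = 95 fb 36 87 b9 9e is 6 bytes ≤ B = 7; zero-pad to 7 bytes: K' = 95 fb 36 87 b9 9e 00.
K' ⊕ ipad = a3 cd 00 b1 8f a8 36.  K' ⊕ opad = c9 a7 6a db e5 c2 5c.
Inner input = (K'⊕ipad) ∥ m = a3 cd 00 b1 8f a8 36 ∥ 7e.
Inner hash: even-index sum = 360 mod 256 = 104; odd-index sum = 676 mod 256 = 164 → 68 a4.
Outer input = (K'⊕opad) ∥ inner = c9 a7 6a db e5 c2 5c ∥ 68 a4.
Outer hash (tag): even-index sum = 792 mod 256 = 24; odd-index sum = 684 mod 256 = 172 → 18 ac.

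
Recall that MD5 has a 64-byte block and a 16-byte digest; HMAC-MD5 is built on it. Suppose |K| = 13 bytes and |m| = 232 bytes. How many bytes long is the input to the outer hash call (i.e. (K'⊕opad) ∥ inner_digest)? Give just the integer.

Key is 13 ≤ 64 bytes, zero-padded: |K'| = 64.
Outer input = (K'⊕opad) ∥ H(inner) → 64 + 16 = 80 bytes.

80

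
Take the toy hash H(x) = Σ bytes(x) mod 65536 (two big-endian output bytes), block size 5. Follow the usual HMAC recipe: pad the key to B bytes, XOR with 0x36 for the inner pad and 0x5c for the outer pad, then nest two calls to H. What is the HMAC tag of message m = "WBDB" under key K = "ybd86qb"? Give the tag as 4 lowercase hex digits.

Key "ybd86qb" = 79 62 64 38 36 71 62 is 7 bytes > B = 5, so hash it first: H(key) = 02 80, then zero-pad to 5 bytes: K' = 02 80 00 00 00.
K' ⊕ ipad = 34 b6 36 36 36.  K' ⊕ opad = 5e dc 5c 5c 5c.
Inner input = (K'⊕ipad) ∥ m = 34 b6 36 36 36 ∥ 57 42 44 42.
Inner hash: sum = 52+182+54+54+54+87+66+68+66 = 683 → 02 ab.
Outer input = (K'⊕opad) ∥ inner = 5e dc 5c 5c 5c ∥ 02 ab.
Outer hash (tag): sum = 94+220+92+92+92+2+171 = 763 → 02 fb.

02fb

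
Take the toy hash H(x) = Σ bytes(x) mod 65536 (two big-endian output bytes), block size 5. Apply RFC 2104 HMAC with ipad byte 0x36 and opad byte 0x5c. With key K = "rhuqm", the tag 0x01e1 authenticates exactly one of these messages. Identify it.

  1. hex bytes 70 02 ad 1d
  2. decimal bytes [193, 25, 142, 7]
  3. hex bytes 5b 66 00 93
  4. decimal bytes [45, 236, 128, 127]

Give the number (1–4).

Key "rhuqm" = 72 68 75 71 6d is exactly B = 5 bytes: K' = 72 68 75 71 6d.
K' ⊕ ipad = 44 5e 43 47 5b; K' ⊕ opad = 2e 34 29 2d 31.
m1: inner = H(44 5e 43 47 5b 70 02 ad 1d) = 02 c3; tag = H(2e 34 29 2d 31 02 c3) = 01ae
m2: inner = H(44 5e 43 47 5b c1 19 8e 07) = 02 f6; tag = H(2e 34 29 2d 31 02 f6) = 01e1 ← matches
m3: inner = H(44 5e 43 47 5b 5b 66 00 93) = 02 db; tag = H(2e 34 29 2d 31 02 db) = 01c6
m4: inner = H(44 5e 43 47 5b 2d ec 80 7f) = 03 9f; tag = H(2e 34 29 2d 31 03 9f) = 018b

2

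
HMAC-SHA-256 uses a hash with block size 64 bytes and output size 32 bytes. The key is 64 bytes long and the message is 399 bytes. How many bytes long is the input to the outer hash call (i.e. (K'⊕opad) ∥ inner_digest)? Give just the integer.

Key is 64 ≤ 64 bytes, zero-padded: |K'| = 64.
Outer input = (K'⊕opad) ∥ H(inner) → 64 + 32 = 96 bytes.

96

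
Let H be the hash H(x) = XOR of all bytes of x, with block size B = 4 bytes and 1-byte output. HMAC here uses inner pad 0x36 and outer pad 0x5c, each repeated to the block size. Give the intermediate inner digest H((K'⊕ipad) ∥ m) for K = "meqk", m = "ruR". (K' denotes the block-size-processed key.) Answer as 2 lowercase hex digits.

47

Key "meqk" = 6d 65 71 6b is exactly B = 4 bytes: K' = 6d 65 71 6b.
K' ⊕ ipad = 5b 53 47 5d.
Inner input = 5b 53 47 5d ∥ 72 75 52.
Inner hash: XOR 5b⊕53⊕47⊕5d⊕72⊕75⊕52 = 47.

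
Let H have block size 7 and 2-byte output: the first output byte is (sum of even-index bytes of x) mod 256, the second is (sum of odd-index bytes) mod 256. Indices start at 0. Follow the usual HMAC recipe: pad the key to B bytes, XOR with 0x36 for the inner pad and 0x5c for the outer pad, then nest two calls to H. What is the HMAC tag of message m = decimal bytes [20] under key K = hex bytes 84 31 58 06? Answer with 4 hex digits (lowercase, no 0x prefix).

Key hex bytes 84 31 58 06 is 4 bytes ≤ B = 7; zero-pad to 7 bytes: K' = 84 31 58 06 00 00 00.
K' ⊕ ipad = b2 07 6e 30 36 36 36.  K' ⊕ opad = d8 6d 04 5a 5c 5c 5c.
Inner input = (K'⊕ipad) ∥ m = b2 07 6e 30 36 36 36 ∥ 14.
Inner hash: even-index sum = 396 mod 256 = 140; odd-index sum = 129 mod 256 = 129 → 8c 81.
Outer input = (K'⊕opad) ∥ inner = d8 6d 04 5a 5c 5c 5c ∥ 8c 81.
Outer hash (tag): even-index sum = 533 mod 256 = 21; odd-index sum = 431 mod 256 = 175 → 15 af.

15af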